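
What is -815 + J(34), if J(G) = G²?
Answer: 341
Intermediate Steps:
-815 + J(34) = -815 + 34² = -815 + 1156 = 341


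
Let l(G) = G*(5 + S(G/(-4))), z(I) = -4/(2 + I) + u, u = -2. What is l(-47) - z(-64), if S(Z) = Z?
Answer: -97379/124 ≈ -785.31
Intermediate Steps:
z(I) = -2 - 4/(2 + I) (z(I) = -4/(2 + I) - 2 = -2 - 4/(2 + I))
l(G) = G*(5 - G/4) (l(G) = G*(5 + G/(-4)) = G*(5 + G*(-¼)) = G*(5 - G/4))
l(-47) - z(-64) = (¼)*(-47)*(20 - 1*(-47)) - 2*(-4 - 1*(-64))/(2 - 64) = (¼)*(-47)*(20 + 47) - 2*(-4 + 64)/(-62) = (¼)*(-47)*67 - 2*(-1)*60/62 = -3149/4 - 1*(-60/31) = -3149/4 + 60/31 = -97379/124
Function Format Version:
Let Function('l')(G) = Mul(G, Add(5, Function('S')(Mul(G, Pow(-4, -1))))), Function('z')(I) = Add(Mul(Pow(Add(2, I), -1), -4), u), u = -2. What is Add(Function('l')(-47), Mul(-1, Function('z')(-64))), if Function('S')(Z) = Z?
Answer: Rational(-97379, 124) ≈ -785.31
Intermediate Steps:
Function('z')(I) = Add(-2, Mul(-4, Pow(Add(2, I), -1))) (Function('z')(I) = Add(Mul(Pow(Add(2, I), -1), -4), -2) = Add(Mul(-4, Pow(Add(2, I), -1)), -2) = Add(-2, Mul(-4, Pow(Add(2, I), -1))))
Function('l')(G) = Mul(G, Add(5, Mul(Rational(-1, 4), G))) (Function('l')(G) = Mul(G, Add(5, Mul(G, Pow(-4, -1)))) = Mul(G, Add(5, Mul(G, Rational(-1, 4)))) = Mul(G, Add(5, Mul(Rational(-1, 4), G))))
Add(Function('l')(-47), Mul(-1, Function('z')(-64))) = Add(Mul(Rational(1, 4), -47, Add(20, Mul(-1, -47))), Mul(-1, Mul(2, Pow(Add(2, -64), -1), Add(-4, Mul(-1, -64))))) = Add(Mul(Rational(1, 4), -47, Add(20, 47)), Mul(-1, Mul(2, Pow(-62, -1), Add(-4, 64)))) = Add(Mul(Rational(1, 4), -47, 67), Mul(-1, Mul(2, Rational(-1, 62), 60))) = Add(Rational(-3149, 4), Mul(-1, Rational(-60, 31))) = Add(Rational(-3149, 4), Rational(60, 31)) = Rational(-97379, 124)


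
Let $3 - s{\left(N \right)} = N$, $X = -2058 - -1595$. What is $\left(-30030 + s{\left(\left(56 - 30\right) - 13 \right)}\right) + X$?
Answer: $-30503$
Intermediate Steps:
$X = -463$ ($X = -2058 + 1595 = -463$)
$s{\left(N \right)} = 3 - N$
$\left(-30030 + s{\left(\left(56 - 30\right) - 13 \right)}\right) + X = \left(-30030 + \left(3 - \left(\left(56 - 30\right) - 13\right)\right)\right) - 463 = \left(-30030 + \left(3 - \left(26 - 13\right)\right)\right) - 463 = \left(-30030 + \left(3 - 13\right)\right) - 463 = \left(-30030 - 10\right) - 463 = -30040 - 463 = -30503$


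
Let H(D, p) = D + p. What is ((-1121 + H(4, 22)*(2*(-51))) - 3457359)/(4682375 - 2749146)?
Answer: -3461132/1933229 ≈ -1.7903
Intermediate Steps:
((-1121 + H(4, 22)*(2*(-51))) - 3457359)/(4682375 - 2749146) = ((-1121 + (4 + 22)*(2*(-51))) - 3457359)/(4682375 - 2749146) = ((-1121 + 26*(-102)) - 3457359)/1933229 = ((-1121 - 2652) - 3457359)*(1/1933229) = (-3773 - 3457359)*(1/1933229) = -3461132*1/1933229 = -3461132/1933229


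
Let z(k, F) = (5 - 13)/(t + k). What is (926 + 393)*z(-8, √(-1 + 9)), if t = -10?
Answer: 5276/9 ≈ 586.22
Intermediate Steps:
z(k, F) = -8/(-10 + k) (z(k, F) = (5 - 13)/(-10 + k) = -8/(-10 + k))
(926 + 393)*z(-8, √(-1 + 9)) = (926 + 393)*(-8/(-10 - 8)) = 1319*(-8/(-18)) = 1319*(-8*(-1/18)) = 1319*(4/9) = 5276/9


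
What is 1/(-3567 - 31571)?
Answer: -1/35138 ≈ -2.8459e-5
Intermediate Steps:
1/(-3567 - 31571) = 1/(-35138) = -1/35138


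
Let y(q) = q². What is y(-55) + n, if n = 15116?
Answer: 18141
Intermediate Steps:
y(-55) + n = (-55)² + 15116 = 3025 + 15116 = 18141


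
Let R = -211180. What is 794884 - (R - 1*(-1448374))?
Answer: -442310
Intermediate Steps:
794884 - (R - 1*(-1448374)) = 794884 - (-211180 - 1*(-1448374)) = 794884 - (-211180 + 1448374) = 794884 - 1*1237194 = 794884 - 1237194 = -442310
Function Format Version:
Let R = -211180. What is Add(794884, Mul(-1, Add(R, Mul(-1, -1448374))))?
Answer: -442310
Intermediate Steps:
Add(794884, Mul(-1, Add(R, Mul(-1, -1448374)))) = Add(794884, Mul(-1, Add(-211180, Mul(-1, -1448374)))) = Add(794884, Mul(-1, Add(-211180, 1448374))) = Add(794884, Mul(-1, 1237194)) = Add(794884, -1237194) = -442310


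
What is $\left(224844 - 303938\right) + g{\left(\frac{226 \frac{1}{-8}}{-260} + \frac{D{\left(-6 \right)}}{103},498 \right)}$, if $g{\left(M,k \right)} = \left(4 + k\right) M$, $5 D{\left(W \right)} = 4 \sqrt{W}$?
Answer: $- \frac{41100517}{520} + \frac{2008 i \sqrt{6}}{515} \approx -79040.0 + 9.5506 i$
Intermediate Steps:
$D{\left(W \right)} = \frac{4 \sqrt{W}}{5}$
$g{\left(M,k \right)} = M \left(4 + k\right)$
$\left(224844 - 303938\right) + g{\left(\frac{226 \frac{1}{-8}}{-260} + \frac{D{\left(-6 \right)}}{103},498 \right)} = \left(224844 - 303938\right) + \left(\frac{226 \frac{1}{-8}}{-260} + \frac{\frac{4}{5} \sqrt{-6}}{103}\right) \left(4 + 498\right) = -79094 + \left(226 \left(- \frac{1}{8}\right) \left(- \frac{1}{260}\right) + \frac{4 i \sqrt{6}}{5} \cdot \frac{1}{103}\right) 502 = -79094 + \left(\left(- \frac{113}{4}\right) \left(- \frac{1}{260}\right) + \frac{4 i \sqrt{6}}{5} \cdot \frac{1}{103}\right) 502 = -79094 + \left(\frac{113}{1040} + \frac{4 i \sqrt{6}}{515}\right) 502 = -79094 + \left(\frac{28363}{520} + \frac{2008 i \sqrt{6}}{515}\right) = - \frac{41100517}{520} + \frac{2008 i \sqrt{6}}{515}$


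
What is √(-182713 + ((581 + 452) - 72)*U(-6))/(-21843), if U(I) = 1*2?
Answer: -I*√180791/21843 ≈ -0.019466*I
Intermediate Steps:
U(I) = 2
√(-182713 + ((581 + 452) - 72)*U(-6))/(-21843) = √(-182713 + ((581 + 452) - 72)*2)/(-21843) = √(-182713 + (1033 - 72)*2)*(-1/21843) = √(-182713 + 961*2)*(-1/21843) = √(-182713 + 1922)*(-1/21843) = √(-180791)*(-1/21843) = (I*√180791)*(-1/21843) = -I*√180791/21843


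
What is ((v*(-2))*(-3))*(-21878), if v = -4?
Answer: 525072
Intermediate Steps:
((v*(-2))*(-3))*(-21878) = (-4*(-2)*(-3))*(-21878) = (8*(-3))*(-21878) = -24*(-21878) = 525072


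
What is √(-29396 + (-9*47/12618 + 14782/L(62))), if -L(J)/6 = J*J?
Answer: I*√499758428197995/130386 ≈ 171.45*I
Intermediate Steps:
L(J) = -6*J² (L(J) = -6*J*J = -6*J²)
√(-29396 + (-9*47/12618 + 14782/L(62))) = √(-29396 + (-9*47/12618 + 14782/((-6*62²)))) = √(-29396 + (-423*1/12618 + 14782/((-6*3844)))) = √(-29396 + (-47/1402 + 14782/(-23064))) = √(-29396 + (-47/1402 + 14782*(-1/23064))) = √(-29396 + (-47/1402 - 7391/11532)) = √(-29396 - 5452093/8083932) = √(-237640717165/8083932) = I*√499758428197995/130386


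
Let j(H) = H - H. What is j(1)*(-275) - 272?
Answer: -272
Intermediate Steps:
j(H) = 0
j(1)*(-275) - 272 = 0*(-275) - 272 = 0 - 272 = -272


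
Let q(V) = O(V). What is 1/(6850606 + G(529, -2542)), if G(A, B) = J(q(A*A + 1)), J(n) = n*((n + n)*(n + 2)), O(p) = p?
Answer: 1/43830031984661838 ≈ 2.2815e-17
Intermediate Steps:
q(V) = V
J(n) = 2*n²*(2 + n) (J(n) = n*((2*n)*(2 + n)) = n*(2*n*(2 + n)) = 2*n²*(2 + n))
G(A, B) = 2*(1 + A²)²*(3 + A²) (G(A, B) = 2*(A*A + 1)²*(2 + (A*A + 1)) = 2*(A² + 1)²*(2 + (A² + 1)) = 2*(1 + A²)²*(2 + (1 + A²)) = 2*(1 + A²)²*(3 + A²))
1/(6850606 + G(529, -2542)) = 1/(6850606 + 2*(1 + 529²)²*(3 + 529²)) = 1/(6850606 + 2*(1 + 279841)²*(3 + 279841)) = 1/(6850606 + 2*279842²*279844) = 1/(6850606 + 2*78311544964*279844) = 1/(6850606 + 43830031977811232) = 1/43830031984661838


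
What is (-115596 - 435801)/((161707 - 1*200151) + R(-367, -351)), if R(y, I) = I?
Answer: 551397/38795 ≈ 14.213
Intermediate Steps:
(-115596 - 435801)/((161707 - 1*200151) + R(-367, -351)) = (-115596 - 435801)/((161707 - 1*200151) - 351) = -551397/((161707 - 200151) - 351) = -551397/(-38444 - 351) = -551397/(-38795) = -551397*(-1/38795) = 551397/38795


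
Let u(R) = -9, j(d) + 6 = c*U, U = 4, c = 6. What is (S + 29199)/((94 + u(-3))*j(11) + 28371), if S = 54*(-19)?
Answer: 9391/9967 ≈ 0.94221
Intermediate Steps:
j(d) = 18 (j(d) = -6 + 6*4 = -6 + 24 = 18)
S = -1026
(S + 29199)/((94 + u(-3))*j(11) + 28371) = (-1026 + 29199)/((94 - 9)*18 + 28371) = 28173/(85*18 + 28371) = 28173/(1530 + 28371) = 28173/29901 = 28173*(1/29901) = 9391/9967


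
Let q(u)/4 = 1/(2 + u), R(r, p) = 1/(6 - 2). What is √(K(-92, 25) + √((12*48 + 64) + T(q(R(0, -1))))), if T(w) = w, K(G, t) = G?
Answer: 10*I*√6/3 ≈ 8.165*I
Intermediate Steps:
R(r, p) = ¼ (R(r, p) = 1/4 = ¼)
q(u) = 4/(2 + u)
√(K(-92, 25) + √((12*48 + 64) + T(q(R(0, -1))))) = √(-92 + √((12*48 + 64) + 4/(2 + ¼))) = √(-92 + √((576 + 64) + 4/(9/4))) = √(-92 + √(640 + 4*(4/9))) = √(-92 + √(640 + 16/9)) = √(-92 + √(5776/9)) = √(-92 + 76/3) = √(-200/3) = 10*I*√6/3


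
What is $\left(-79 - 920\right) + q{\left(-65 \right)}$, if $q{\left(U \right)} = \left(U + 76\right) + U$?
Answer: $-1053$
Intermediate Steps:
$q{\left(U \right)} = 76 + 2 U$ ($q{\left(U \right)} = \left(76 + U\right) + U = 76 + 2 U$)
$\left(-79 - 920\right) + q{\left(-65 \right)} = \left(-79 - 920\right) + \left(76 + 2 \left(-65\right)\right) = \left(-79 - 920\right) + \left(76 - 130\right) = -999 - 54 = -1053$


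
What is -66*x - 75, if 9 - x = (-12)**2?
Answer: 8835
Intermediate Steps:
x = -135 (x = 9 - 1*(-12)**2 = 9 - 1*144 = 9 - 144 = -135)
-66*x - 75 = -66*(-135) - 75 = 8910 - 75 = 8835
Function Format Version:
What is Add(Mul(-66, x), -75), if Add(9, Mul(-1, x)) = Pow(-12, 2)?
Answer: 8835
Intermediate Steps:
x = -135 (x = Add(9, Mul(-1, Pow(-12, 2))) = Add(9, Mul(-1, 144)) = Add(9, -144) = -135)
Add(Mul(-66, x), -75) = Add(Mul(-66, -135), -75) = Add(8910, -75) = 8835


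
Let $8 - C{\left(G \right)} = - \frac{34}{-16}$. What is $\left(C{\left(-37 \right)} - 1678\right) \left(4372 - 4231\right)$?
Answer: $- \frac{1886157}{8} \approx -2.3577 \cdot 10^{5}$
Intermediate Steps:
$C{\left(G \right)} = \frac{47}{8}$ ($C{\left(G \right)} = 8 - - \frac{34}{-16} = 8 - \left(-34\right) \left(- \frac{1}{16}\right) = 8 - \frac{17}{8} = \frac{47}{8}$)
$\left(C{\left(-37 \right)} - 1678\right) \left(4372 - 4231\right) = \left(\frac{47}{8} - 1678\right) \left(4372 - 4231\right) = \left(- \frac{13377}{8}\right) 141 = - \frac{1886157}{8}$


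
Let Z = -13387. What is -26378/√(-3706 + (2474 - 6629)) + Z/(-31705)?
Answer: 13387/31705 + 26378*I*√7861/7861 ≈ 0.42224 + 297.51*I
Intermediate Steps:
-26378/√(-3706 + (2474 - 6629)) + Z/(-31705) = -26378/√(-3706 + (2474 - 6629)) - 13387/(-31705) = -26378/√(-3706 - 4155) - 13387*(-1/31705) = -26378*(-I*√7861/7861) + 13387/31705 = -(-26378)*I*√7861/7861 + 13387/31705 = 26378*I*√7861/7861 + 13387/31705 = 13387/31705 + 26378*I*√7861/7861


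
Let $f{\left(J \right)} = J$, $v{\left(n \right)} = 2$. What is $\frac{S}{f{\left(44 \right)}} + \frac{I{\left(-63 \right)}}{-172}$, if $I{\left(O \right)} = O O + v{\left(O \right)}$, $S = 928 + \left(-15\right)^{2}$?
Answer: $\frac{2949}{946} \approx 3.1173$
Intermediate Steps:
$S = 1153$ ($S = 928 + 225 = 1153$)
$I{\left(O \right)} = 2 + O^{2}$ ($I{\left(O \right)} = O O + 2 = O^{2} + 2 = 2 + O^{2}$)
$\frac{S}{f{\left(44 \right)}} + \frac{I{\left(-63 \right)}}{-172} = \frac{1153}{44} + \frac{2 + \left(-63\right)^{2}}{-172} = 1153 \cdot \frac{1}{44} + \left(2 + 3969\right) \left(- \frac{1}{172}\right) = \frac{1153}{44} + 3971 \left(- \frac{1}{172}\right) = \frac{1153}{44} - \frac{3971}{172} = \frac{2949}{946}$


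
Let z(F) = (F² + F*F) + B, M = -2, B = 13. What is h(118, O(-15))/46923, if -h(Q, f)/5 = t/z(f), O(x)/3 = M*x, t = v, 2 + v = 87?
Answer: -425/760762599 ≈ -5.5865e-7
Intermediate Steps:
v = 85 (v = -2 + 87 = 85)
t = 85
z(F) = 13 + 2*F² (z(F) = (F² + F*F) + 13 = (F² + F²) + 13 = 2*F² + 13 = 13 + 2*F²)
O(x) = -6*x (O(x) = 3*(-2*x) = -6*x)
h(Q, f) = -425/(13 + 2*f²)
h(118, O(-15))/46923 = -425/(13 + 2*(-6*(-15))²)/46923 = -425/(13 + 2*90²)*(1/46923) = -425/(13 + 2*8100)*(1/46923) = -425/(13 + 16200)*(1/46923) = -425/16213*(1/46923) = -425*1/16213*(1/46923) = -425/16213*1/46923 = -425/760762599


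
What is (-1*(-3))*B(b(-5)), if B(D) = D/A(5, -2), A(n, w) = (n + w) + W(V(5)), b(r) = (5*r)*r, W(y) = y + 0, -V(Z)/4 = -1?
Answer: 375/7 ≈ 53.571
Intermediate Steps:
V(Z) = 4 (V(Z) = -4*(-1) = 4)
W(y) = y
b(r) = 5*r²
A(n, w) = 4 + n + w (A(n, w) = (n + w) + 4 = 4 + n + w)
B(D) = D/7 (B(D) = D/(4 + 5 - 2) = D/7)
(-1*(-3))*B(b(-5)) = (-1*(-3))*((5*(-5)²)/7) = 3*((5*25)/7) = 3*((⅐)*125) = 3*(125/7) = 375/7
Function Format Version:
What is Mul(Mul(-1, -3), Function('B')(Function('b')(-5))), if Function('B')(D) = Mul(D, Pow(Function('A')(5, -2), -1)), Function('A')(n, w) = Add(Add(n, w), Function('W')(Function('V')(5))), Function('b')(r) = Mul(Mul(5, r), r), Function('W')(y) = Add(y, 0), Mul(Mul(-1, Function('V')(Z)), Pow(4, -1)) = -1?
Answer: Rational(375, 7) ≈ 53.571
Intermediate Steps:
Function('V')(Z) = 4 (Function('V')(Z) = Mul(-4, -1) = 4)
Function('W')(y) = y
Function('b')(r) = Mul(5, Pow(r, 2))
Function('A')(n, w) = Add(4, n, w) (Function('A')(n, w) = Add(Add(n, w), 4) = Add(4, n, w))
Function('B')(D) = Mul(Rational(1, 7), D) (Function('B')(D) = Mul(D, Pow(Add(4, 5, -2), -1)) = Mul(D, Pow(7, -1)) = Mul(D, Rational(1, 7)) = Mul(Rational(1, 7), D))
Mul(Mul(-1, -3), Function('B')(Function('b')(-5))) = Mul(Mul(-1, -3), Mul(Rational(1, 7), Mul(5, Pow(-5, 2)))) = Mul(3, Mul(Rational(1, 7), Mul(5, 25))) = Mul(3, Mul(Rational(1, 7), 125)) = Mul(3, Rational(125, 7)) = Rational(375, 7)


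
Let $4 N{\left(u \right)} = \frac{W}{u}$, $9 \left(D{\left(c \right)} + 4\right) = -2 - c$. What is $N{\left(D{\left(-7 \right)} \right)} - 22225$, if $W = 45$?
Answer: $- \frac{2756305}{124} \approx -22228.0$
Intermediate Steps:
$D{\left(c \right)} = - \frac{38}{9} - \frac{c}{9}$ ($D{\left(c \right)} = -4 + \frac{-2 - c}{9} = -4 - \left(\frac{2}{9} + \frac{c}{9}\right) = - \frac{38}{9} - \frac{c}{9}$)
$N{\left(u \right)} = \frac{45}{4 u}$ ($N{\left(u \right)} = \frac{45 \frac{1}{u}}{4} = \frac{45}{4 u}$)
$N{\left(D{\left(-7 \right)} \right)} - 22225 = \frac{45}{4 \left(- \frac{38}{9} - - \frac{7}{9}\right)} - 22225 = \frac{45}{4 \left(- \frac{38}{9} + \frac{7}{9}\right)} - 22225 = \frac{45}{4 \left(- \frac{31}{9}\right)} - 22225 = \frac{45}{4} \left(- \frac{9}{31}\right) - 22225 = - \frac{405}{124} - 22225 = - \frac{2756305}{124}$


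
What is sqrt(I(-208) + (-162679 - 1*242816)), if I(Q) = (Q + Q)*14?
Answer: I*sqrt(411319) ≈ 641.34*I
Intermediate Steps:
I(Q) = 28*Q (I(Q) = (2*Q)*14 = 28*Q)
sqrt(I(-208) + (-162679 - 1*242816)) = sqrt(28*(-208) + (-162679 - 1*242816)) = sqrt(-5824 + (-162679 - 242816)) = sqrt(-5824 - 405495) = sqrt(-411319) = I*sqrt(411319)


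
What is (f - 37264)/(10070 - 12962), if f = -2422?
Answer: 19843/1446 ≈ 13.723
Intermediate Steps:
(f - 37264)/(10070 - 12962) = (-2422 - 37264)/(10070 - 12962) = -39686/(-2892) = -39686*(-1/2892) = 19843/1446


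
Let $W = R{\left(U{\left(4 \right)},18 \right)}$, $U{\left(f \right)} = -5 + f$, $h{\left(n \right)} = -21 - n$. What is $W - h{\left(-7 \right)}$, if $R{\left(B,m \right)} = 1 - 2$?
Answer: $13$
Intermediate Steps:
$R{\left(B,m \right)} = -1$
$W = -1$
$W - h{\left(-7 \right)} = -1 - \left(-21 - -7\right) = -1 - \left(-21 + 7\right) = -1 - -14 = -1 + 14 = 13$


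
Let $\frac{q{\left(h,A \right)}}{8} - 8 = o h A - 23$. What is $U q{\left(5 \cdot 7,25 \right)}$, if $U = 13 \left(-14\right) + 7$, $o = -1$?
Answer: $1246000$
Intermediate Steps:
$q{\left(h,A \right)} = -120 - 8 A h$ ($q{\left(h,A \right)} = 64 + 8 \left(- h A - 23\right) = 64 + 8 \left(- A h - 23\right) = 64 + 8 \left(-23 - A h\right) = 64 - \left(184 + 8 A h\right) = -120 - 8 A h$)
$U = -175$ ($U = -182 + 7 = -175$)
$U q{\left(5 \cdot 7,25 \right)} = - 175 \left(-120 - 200 \cdot 5 \cdot 7\right) = - 175 \left(-120 - 200 \cdot 35\right) = - 175 \left(-120 - 7000\right) = \left(-175\right) \left(-7120\right) = 1246000$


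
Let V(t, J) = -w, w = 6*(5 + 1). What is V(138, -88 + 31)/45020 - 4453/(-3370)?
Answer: 10017637/7585870 ≈ 1.3206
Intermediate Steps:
w = 36 (w = 6*6 = 36)
V(t, J) = -36 (V(t, J) = -1*36 = -36)
V(138, -88 + 31)/45020 - 4453/(-3370) = -36/45020 - 4453/(-3370) = -36*1/45020 - 4453*(-1/3370) = -9/11255 + 4453/3370 = 10017637/7585870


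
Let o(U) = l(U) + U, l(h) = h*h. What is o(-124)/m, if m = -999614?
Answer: -7626/499807 ≈ -0.015258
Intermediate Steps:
l(h) = h²
o(U) = U + U² (o(U) = U² + U = U + U²)
o(-124)/m = -124*(1 - 124)/(-999614) = -124*(-123)*(-1/999614) = 15252*(-1/999614) = -7626/499807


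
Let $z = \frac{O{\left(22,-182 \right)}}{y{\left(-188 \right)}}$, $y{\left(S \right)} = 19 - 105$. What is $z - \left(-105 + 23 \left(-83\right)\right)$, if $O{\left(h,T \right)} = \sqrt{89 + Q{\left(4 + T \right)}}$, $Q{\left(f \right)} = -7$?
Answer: $2014 - \frac{\sqrt{82}}{86} \approx 2013.9$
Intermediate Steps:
$y{\left(S \right)} = -86$
$O{\left(h,T \right)} = \sqrt{82}$ ($O{\left(h,T \right)} = \sqrt{89 - 7} = \sqrt{82}$)
$z = - \frac{\sqrt{82}}{86}$ ($z = \frac{\sqrt{82}}{-86} = \sqrt{82} \left(- \frac{1}{86}\right) = - \frac{\sqrt{82}}{86} \approx -0.1053$)
$z - \left(-105 + 23 \left(-83\right)\right) = - \frac{\sqrt{82}}{86} - \left(-105 + 23 \left(-83\right)\right) = - \frac{\sqrt{82}}{86} - \left(-105 - 1909\right) = - \frac{\sqrt{82}}{86} - -2014 = - \frac{\sqrt{82}}{86} + 2014 = 2014 - \frac{\sqrt{82}}{86}$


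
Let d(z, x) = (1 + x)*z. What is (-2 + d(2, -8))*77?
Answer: -1232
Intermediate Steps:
d(z, x) = z*(1 + x)
(-2 + d(2, -8))*77 = (-2 + 2*(1 - 8))*77 = (-2 + 2*(-7))*77 = (-2 - 14)*77 = -16*77 = -1232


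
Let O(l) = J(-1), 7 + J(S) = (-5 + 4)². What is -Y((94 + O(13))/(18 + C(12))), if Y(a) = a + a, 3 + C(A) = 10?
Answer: -176/25 ≈ -7.0400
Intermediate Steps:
J(S) = -6 (J(S) = -7 + (-5 + 4)² = -7 + (-1)² = -7 + 1 = -6)
C(A) = 7 (C(A) = -3 + 10 = 7)
O(l) = -6
Y(a) = 2*a
-Y((94 + O(13))/(18 + C(12))) = -2*(94 - 6)/(18 + 7) = -2*88/25 = -1*176/25 = -176/25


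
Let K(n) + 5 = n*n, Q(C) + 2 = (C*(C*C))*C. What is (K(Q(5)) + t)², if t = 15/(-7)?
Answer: 7381290223609/49 ≈ 1.5064e+11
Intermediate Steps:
Q(C) = -2 + C⁴ (Q(C) = -2 + (C*(C*C))*C = -2 + (C*C²)*C = -2 + C³*C = -2 + C⁴)
t = -15/7 (t = 15*(-⅐) = -15/7 ≈ -2.1429)
K(n) = -5 + n² (K(n) = -5 + n*n = -5 + n²)
(K(Q(5)) + t)² = ((-5 + (-2 + 5⁴)²) - 15/7)² = ((-5 + (-2 + 625)²) - 15/7)² = ((-5 + 623²) - 15/7)² = ((-5 + 388129) - 15/7)² = (388124 - 15/7)² = (2716853/7)² = 7381290223609/49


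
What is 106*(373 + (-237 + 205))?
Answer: 36146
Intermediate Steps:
106*(373 + (-237 + 205)) = 106*(373 - 32) = 106*341 = 36146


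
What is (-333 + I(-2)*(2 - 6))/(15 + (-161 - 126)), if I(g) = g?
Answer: 325/272 ≈ 1.1949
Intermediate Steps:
(-333 + I(-2)*(2 - 6))/(15 + (-161 - 126)) = (-333 - 2*(2 - 6))/(15 + (-161 - 126)) = (-333 - 2*(-4))/(15 - 287) = (-333 + 8)/(-272) = -325*(-1/272) = 325/272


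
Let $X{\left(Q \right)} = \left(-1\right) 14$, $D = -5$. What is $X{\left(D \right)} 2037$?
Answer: $-28518$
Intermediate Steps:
$X{\left(Q \right)} = -14$
$X{\left(D \right)} 2037 = \left(-14\right) 2037 = -28518$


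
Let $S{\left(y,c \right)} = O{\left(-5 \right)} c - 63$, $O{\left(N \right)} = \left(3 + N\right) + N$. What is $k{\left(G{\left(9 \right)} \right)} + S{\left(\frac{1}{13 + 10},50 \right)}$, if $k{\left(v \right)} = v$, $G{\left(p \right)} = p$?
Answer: $-404$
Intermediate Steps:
$O{\left(N \right)} = 3 + 2 N$
$S{\left(y,c \right)} = -63 - 7 c$ ($S{\left(y,c \right)} = \left(3 + 2 \left(-5\right)\right) c - 63 = \left(3 - 10\right) c - 63 = - 7 c - 63 = -63 - 7 c$)
$k{\left(G{\left(9 \right)} \right)} + S{\left(\frac{1}{13 + 10},50 \right)} = 9 - 413 = -404$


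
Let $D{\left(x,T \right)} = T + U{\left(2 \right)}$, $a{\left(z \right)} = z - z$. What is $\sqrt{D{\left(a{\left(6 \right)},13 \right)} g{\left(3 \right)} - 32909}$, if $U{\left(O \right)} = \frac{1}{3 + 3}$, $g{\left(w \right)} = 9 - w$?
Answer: $7 i \sqrt{670} \approx 181.19 i$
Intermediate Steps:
$U{\left(O \right)} = \frac{1}{6}$
$a{\left(z \right)} = 0$
$D{\left(x,T \right)} = \frac{1}{6} + T$ ($D{\left(x,T \right)} = T + \frac{1}{6} = \frac{1}{6} + T$)
$\sqrt{D{\left(a{\left(6 \right)},13 \right)} g{\left(3 \right)} - 32909} = \sqrt{\left(\frac{1}{6} + 13\right) \left(9 - 3\right) - 32909} = \sqrt{\frac{79 \left(9 - 3\right)}{6} - 32909} = \sqrt{\frac{79}{6} \cdot 6 - 32909} = \sqrt{79 - 32909} = \sqrt{-32830} = 7 i \sqrt{670}$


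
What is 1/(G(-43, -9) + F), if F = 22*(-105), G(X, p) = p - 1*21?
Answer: -1/2340 ≈ -0.00042735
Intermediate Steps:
G(X, p) = -21 + p (G(X, p) = p - 21 = -21 + p)
F = -2310
1/(G(-43, -9) + F) = 1/((-21 - 9) - 2310) = 1/(-30 - 2310) = 1/(-2340) = -1/2340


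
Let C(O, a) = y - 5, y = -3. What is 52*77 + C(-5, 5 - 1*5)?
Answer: 3996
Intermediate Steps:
C(O, a) = -8 (C(O, a) = -3 - 5 = -8)
52*77 + C(-5, 5 - 1*5) = 52*77 - 8 = 4004 - 8 = 3996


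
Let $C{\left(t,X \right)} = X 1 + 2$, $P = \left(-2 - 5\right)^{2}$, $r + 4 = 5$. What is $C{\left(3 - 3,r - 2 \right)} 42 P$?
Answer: $2058$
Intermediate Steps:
$r = 1$ ($r = -4 + 5 = 1$)
$P = 49$ ($P = \left(-7\right)^{2} = 49$)
$C{\left(t,X \right)} = 2 + X$ ($C{\left(t,X \right)} = X + 2 = 2 + X$)
$C{\left(3 - 3,r - 2 \right)} 42 P = \left(2 + \left(1 - 2\right)\right) 42 \cdot 49 = \left(2 - 1\right) 42 \cdot 49 = 1 \cdot 42 \cdot 49 = 42 \cdot 49 = 2058$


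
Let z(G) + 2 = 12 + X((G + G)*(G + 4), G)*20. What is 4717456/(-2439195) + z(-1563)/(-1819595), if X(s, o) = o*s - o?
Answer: 74317391520283166/887669405205 ≈ 83722.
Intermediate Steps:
X(s, o) = -o + o*s
z(G) = 10 + 20*G*(-1 + 2*G*(4 + G)) (z(G) = -2 + (12 + (G*(-1 + (G + G)*(G + 4)))*20) = -2 + (12 + (G*(-1 + (2*G)*(4 + G)))*20) = -2 + (12 + (G*(-1 + 2*G*(4 + G)))*20) = -2 + (12 + 20*G*(-1 + 2*G*(4 + G))) = 10 + 20*G*(-1 + 2*G*(4 + G)))
4717456/(-2439195) + z(-1563)/(-1819595) = 4717456/(-2439195) + (10 + 20*(-1563)*(-1 + 2*(-1563)*(4 - 1563)))/(-1819595) = 4717456*(-1/2439195) + (10 + 20*(-1563)*(-1 + 2*(-1563)*(-1559)))*(-1/1819595) = -4717456/2439195 + (10 + 20*(-1563)*(-1 + 4873434))*(-1/1819595) = -4717456/2439195 + (10 + 20*(-1563)*4873433)*(-1/1819595) = -4717456/2439195 + (10 - 152343515580)*(-1/1819595) = -4717456/2439195 - 152343515570*(-1/1819595) = -4717456/2439195 + 30468703114/363919 = 74317391520283166/887669405205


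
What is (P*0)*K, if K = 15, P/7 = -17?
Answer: 0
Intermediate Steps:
P = -119 (P = 7*(-17) = -119)
(P*0)*K = -119*0*15 = 0*15 = 0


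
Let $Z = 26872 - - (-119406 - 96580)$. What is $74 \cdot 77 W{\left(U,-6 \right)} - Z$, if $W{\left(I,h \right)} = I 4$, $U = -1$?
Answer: $166322$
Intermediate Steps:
$W{\left(I,h \right)} = 4 I$
$Z = -189114$ ($Z = 26872 - - (-119406 - 96580) = 26872 - \left(-1\right) \left(-215986\right) = 26872 - 215986 = -189114$)
$74 \cdot 77 W{\left(U,-6 \right)} - Z = 74 \cdot 77 \cdot 4 \left(-1\right) - -189114 = 5698 \left(-4\right) + 189114 = -22792 + 189114 = 166322$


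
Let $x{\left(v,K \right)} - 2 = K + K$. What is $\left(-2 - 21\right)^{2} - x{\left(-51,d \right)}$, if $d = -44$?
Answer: $615$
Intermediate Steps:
$x{\left(v,K \right)} = 2 + 2 K$ ($x{\left(v,K \right)} = 2 + \left(K + K\right) = 2 + 2 K$)
$\left(-2 - 21\right)^{2} - x{\left(-51,d \right)} = \left(-2 - 21\right)^{2} - \left(2 + 2 \left(-44\right)\right) = \left(-23\right)^{2} - \left(2 - 88\right) = 529 - -86 = 529 + 86 = 615$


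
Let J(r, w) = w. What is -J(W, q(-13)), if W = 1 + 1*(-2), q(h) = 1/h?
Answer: 1/13 ≈ 0.076923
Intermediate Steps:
W = -1 (W = 1 - 2 = -1)
-J(W, q(-13)) = -1/(-13) = -1*(-1/13) = 1/13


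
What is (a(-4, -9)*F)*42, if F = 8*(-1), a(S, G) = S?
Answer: 1344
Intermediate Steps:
F = -8
(a(-4, -9)*F)*42 = -4*(-8)*42 = 32*42 = 1344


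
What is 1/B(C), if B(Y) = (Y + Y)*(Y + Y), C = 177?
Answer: 1/125316 ≈ 7.9798e-6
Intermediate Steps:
B(Y) = 4*Y**2 (B(Y) = (2*Y)*(2*Y) = 4*Y**2)
1/B(C) = 1/(4*177**2) = 1/(4*31329) = 1/125316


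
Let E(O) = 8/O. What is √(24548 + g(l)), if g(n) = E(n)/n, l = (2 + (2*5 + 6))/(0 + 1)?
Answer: √1988390/9 ≈ 156.68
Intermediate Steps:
l = 18 (l = (2 + (10 + 6))/1 = 1*(2 + 16) = 1*18 = 18)
g(n) = 8/n² (g(n) = (8/n)/n = 8/n²)
√(24548 + g(l)) = √(24548 + 8/18²) = √(24548 + 8*(1/324)) = √(24548 + 2/81) = √(1988390/81) = √1988390/9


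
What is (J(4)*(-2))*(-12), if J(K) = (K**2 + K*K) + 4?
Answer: 864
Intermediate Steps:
J(K) = 4 + 2*K**2 (J(K) = (K**2 + K**2) + 4 = 2*K**2 + 4 = 4 + 2*K**2)
(J(4)*(-2))*(-12) = ((4 + 2*4**2)*(-2))*(-12) = ((4 + 2*16)*(-2))*(-12) = ((4 + 32)*(-2))*(-12) = (36*(-2))*(-12) = -72*(-12) = 864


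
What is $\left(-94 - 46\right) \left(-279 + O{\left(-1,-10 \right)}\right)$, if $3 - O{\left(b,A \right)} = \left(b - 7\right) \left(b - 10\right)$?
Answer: $50960$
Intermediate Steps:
$O{\left(b,A \right)} = 3 - \left(-10 + b\right) \left(-7 + b\right)$ ($O{\left(b,A \right)} = 3 - \left(b - 7\right) \left(b - 10\right) = 3 - \left(-7 + b\right) \left(-10 + b\right) = 3 - \left(-10 + b\right) \left(-7 + b\right)$)
$\left(-94 - 46\right) \left(-279 + O{\left(-1,-10 \right)}\right) = \left(-94 - 46\right) \left(-279 - 85\right) = - 140 \left(-279 - 85\right) = \left(-140\right) \left(-364\right) = 50960$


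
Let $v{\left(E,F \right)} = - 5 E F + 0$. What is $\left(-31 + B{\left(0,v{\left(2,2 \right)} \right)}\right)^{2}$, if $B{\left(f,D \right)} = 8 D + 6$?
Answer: $34225$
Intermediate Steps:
$v{\left(E,F \right)} = - 5 E F$ ($v{\left(E,F \right)} = - 5 E F + 0 = - 5 E F$)
$B{\left(f,D \right)} = 6 + 8 D$
$\left(-31 + B{\left(0,v{\left(2,2 \right)} \right)}\right)^{2} = \left(-31 + \left(6 + 8 \left(\left(-5\right) 2 \cdot 2\right)\right)\right)^{2} = \left(-31 + \left(6 + 8 \left(-20\right)\right)\right)^{2} = \left(-31 + \left(6 - 160\right)\right)^{2} = \left(-31 - 154\right)^{2} = \left(-185\right)^{2} = 34225$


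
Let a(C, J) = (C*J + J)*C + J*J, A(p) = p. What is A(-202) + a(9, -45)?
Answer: -2227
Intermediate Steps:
a(C, J) = J**2 + C*(J + C*J) (a(C, J) = (J + C*J)*C + J**2 = C*(J + C*J) + J**2 = J**2 + C*(J + C*J))
A(-202) + a(9, -45) = -202 - 45*(9 - 45 + 9**2) = -202 - 45*(9 - 45 + 81) = -202 - 45*45 = -202 - 2025 = -2227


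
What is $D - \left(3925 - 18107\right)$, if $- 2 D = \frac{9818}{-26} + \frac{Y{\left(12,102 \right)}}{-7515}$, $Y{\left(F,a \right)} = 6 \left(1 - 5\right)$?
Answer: $\frac{935970601}{65130} \approx 14371.0$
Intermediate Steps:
$Y{\left(F,a \right)} = -24$ ($Y{\left(F,a \right)} = 6 \left(-4\right) = -24$)
$D = \frac{12296941}{65130}$ ($D = - \frac{\frac{9818}{-26} - \frac{24}{-7515}}{2} = - \frac{9818 \left(- \frac{1}{26}\right) - - \frac{8}{2505}}{2} = - \frac{- \frac{4909}{13} + \frac{8}{2505}}{2} = \left(- \frac{1}{2}\right) \left(- \frac{12296941}{32565}\right) = \frac{12296941}{65130} \approx 188.81$)
$D - \left(3925 - 18107\right) = \frac{12296941}{65130} - \left(3925 - 18107\right) = \frac{12296941}{65130} - -14182 = \frac{12296941}{65130} + 14182 = \frac{935970601}{65130}$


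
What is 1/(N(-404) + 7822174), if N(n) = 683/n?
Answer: 404/3160157613 ≈ 1.2784e-7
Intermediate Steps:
1/(N(-404) + 7822174) = 1/(683/(-404) + 7822174) = 1/(683*(-1/404) + 7822174) = 1/(-683/404 + 7822174) = 1/(3160157613/404) = 404/3160157613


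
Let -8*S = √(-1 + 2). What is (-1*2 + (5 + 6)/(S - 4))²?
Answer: 196/9 ≈ 21.778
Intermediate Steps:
S = -⅛ (S = -√(-1 + 2)/8 = -√1/8 = -⅛*1 = -⅛ ≈ -0.12500)
(-1*2 + (5 + 6)/(S - 4))² = (-1*2 + (5 + 6)/(-⅛ - 4))² = (-2 + 11/(-33/8))² = (-2 + 11*(-8/33))² = (-2 - 8/3)² = (-14/3)² = 196/9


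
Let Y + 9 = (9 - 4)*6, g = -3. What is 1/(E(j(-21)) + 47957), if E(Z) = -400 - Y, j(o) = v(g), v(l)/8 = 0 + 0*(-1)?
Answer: 1/47536 ≈ 2.1037e-5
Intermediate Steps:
v(l) = 0 (v(l) = 8*(0 + 0*(-1)) = 8*(0 + 0) = 8*0 = 0)
j(o) = 0
Y = 21 (Y = -9 + (9 - 4)*6 = -9 + 5*6 = -9 + 30 = 21)
E(Z) = -421 (E(Z) = -400 - 1*21 = -400 - 21 = -421)
1/(E(j(-21)) + 47957) = 1/(-421 + 47957) = 1/47536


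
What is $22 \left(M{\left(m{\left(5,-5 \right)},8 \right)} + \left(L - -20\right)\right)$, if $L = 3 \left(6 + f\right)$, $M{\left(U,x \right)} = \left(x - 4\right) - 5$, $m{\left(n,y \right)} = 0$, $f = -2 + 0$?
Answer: $682$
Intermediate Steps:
$f = -2$
$M{\left(U,x \right)} = -9 + x$ ($M{\left(U,x \right)} = \left(x - 4\right) - 5 = \left(-4 + x\right) - 5 = -9 + x$)
$L = 12$ ($L = 3 \left(6 - 2\right) = 3 \cdot 4 = 12$)
$22 \left(M{\left(m{\left(5,-5 \right)},8 \right)} + \left(L - -20\right)\right) = 22 \left(\left(-9 + 8\right) + \left(12 - -20\right)\right) = 22 \left(-1 + \left(12 + 20\right)\right) = 22 \left(-1 + 32\right) = 22 \cdot 31 = 682$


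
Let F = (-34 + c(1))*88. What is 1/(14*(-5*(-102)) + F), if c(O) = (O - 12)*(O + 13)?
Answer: -1/9404 ≈ -0.00010634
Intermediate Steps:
c(O) = (-12 + O)*(13 + O)
F = -16544 (F = (-34 + (-156 + 1 + 1²))*88 = (-34 + (-156 + 1 + 1))*88 = (-34 - 154)*88 = -188*88 = -16544)
1/(14*(-5*(-102)) + F) = 1/(14*(-5*(-102)) - 16544) = 1/(14*510 - 16544) = 1/(7140 - 16544) = 1/(-9404) = -1/9404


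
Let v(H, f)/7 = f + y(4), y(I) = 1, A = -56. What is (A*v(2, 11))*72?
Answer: -338688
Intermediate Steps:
v(H, f) = 7 + 7*f (v(H, f) = 7*(f + 1) = 7*(1 + f) = 7 + 7*f)
(A*v(2, 11))*72 = -56*(7 + 7*11)*72 = -56*(7 + 77)*72 = -56*84*72 = -4704*72 = -338688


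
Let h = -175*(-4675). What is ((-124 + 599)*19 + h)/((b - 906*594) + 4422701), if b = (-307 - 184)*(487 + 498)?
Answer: 413575/1700451 ≈ 0.24321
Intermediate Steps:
h = 818125
b = -483635 (b = -491*985 = -483635)
((-124 + 599)*19 + h)/((b - 906*594) + 4422701) = ((-124 + 599)*19 + 818125)/((-483635 - 906*594) + 4422701) = (475*19 + 818125)/((-483635 - 538164) + 4422701) = (9025 + 818125)/(-1021799 + 4422701) = 827150/3400902 = 827150*(1/3400902) = 413575/1700451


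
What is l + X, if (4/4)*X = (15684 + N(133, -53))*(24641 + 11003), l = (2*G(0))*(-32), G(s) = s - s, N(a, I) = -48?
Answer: 557329584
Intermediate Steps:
G(s) = 0
l = 0 (l = (2*0)*(-32) = 0*(-32) = 0)
X = 557329584 (X = (15684 - 48)*(24641 + 11003) = 15636*35644 = 557329584)
l + X = 0 + 557329584 = 557329584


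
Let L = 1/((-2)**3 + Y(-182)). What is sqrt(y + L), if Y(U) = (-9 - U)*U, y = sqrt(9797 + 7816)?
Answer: sqrt(-31494 + 2975616108*sqrt(1957))/31494 ≈ 11.520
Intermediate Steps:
y = 3*sqrt(1957) (y = sqrt(17613) = 3*sqrt(1957) ≈ 132.71)
Y(U) = U*(-9 - U)
L = -1/31494 (L = 1/((-2)**3 - 1*(-182)*(9 - 182)) = 1/(-8 - 1*(-182)*(-173)) = 1/(-8 - 31486) = 1/(-31494) = -1/31494 ≈ -3.1752e-5)
sqrt(y + L) = sqrt(3*sqrt(1957) - 1/31494) = sqrt(-1/31494 + 3*sqrt(1957))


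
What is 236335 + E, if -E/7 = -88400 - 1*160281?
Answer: 1977102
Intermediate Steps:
E = 1740767 (E = -7*(-88400 - 1*160281) = -7*(-88400 - 160281) = -7*(-248681) = 1740767)
236335 + E = 236335 + 1740767 = 1977102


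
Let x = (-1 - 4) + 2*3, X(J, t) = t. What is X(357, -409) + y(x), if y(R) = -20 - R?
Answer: -430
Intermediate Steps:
x = 1 (x = -5 + 6 = 1)
X(357, -409) + y(x) = -409 + (-20 - 1*1) = -409 + (-20 - 1) = -409 - 21 = -430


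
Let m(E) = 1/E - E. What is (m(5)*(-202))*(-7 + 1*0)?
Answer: -33936/5 ≈ -6787.2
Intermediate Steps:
(m(5)*(-202))*(-7 + 1*0) = ((1/5 - 1*5)*(-202))*(-7 + 1*0) = ((⅕ - 5)*(-202))*(-7 + 0) = -24/5*(-202)*(-7) = (4848/5)*(-7) = -33936/5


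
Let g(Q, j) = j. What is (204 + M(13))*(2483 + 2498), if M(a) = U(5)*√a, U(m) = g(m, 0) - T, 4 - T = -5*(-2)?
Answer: 1016124 + 29886*√13 ≈ 1.1239e+6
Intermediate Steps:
T = -6 (T = 4 - (-5)*(-2) = 4 - 1*10 = 4 - 10 = -6)
U(m) = 6 (U(m) = 0 - 1*(-6) = 0 + 6 = 6)
M(a) = 6*√a
(204 + M(13))*(2483 + 2498) = (204 + 6*√13)*(2483 + 2498) = (204 + 6*√13)*4981 = 1016124 + 29886*√13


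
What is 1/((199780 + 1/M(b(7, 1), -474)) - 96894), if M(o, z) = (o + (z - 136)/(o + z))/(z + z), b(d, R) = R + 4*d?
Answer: 901/92672162 ≈ 9.7224e-6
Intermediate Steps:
M(o, z) = (o + (-136 + z)/(o + z))/(2*z) (M(o, z) = (o + (-136 + z)/(o + z))/((2*z)) = (o + (-136 + z)/(o + z))*(1/(2*z)) = (o + (-136 + z)/(o + z))/(2*z))
1/((199780 + 1/M(b(7, 1), -474)) - 96894) = 1/((199780 + 1/((½)*(-136 - 474 + (1 + 4*7)² + (1 + 4*7)*(-474))/(-474*((1 + 4*7) - 474)))) - 96894) = 1/((199780 + 1/((½)*(-1/474)*(-136 - 474 + (1 + 28)² + (1 + 28)*(-474))/((1 + 28) - 474))) - 96894) = 1/((199780 + 1/((½)*(-1/474)*(-136 - 474 + 29² + 29*(-474))/(29 - 474))) - 96894) = 1/((199780 + 1/((½)*(-1/474)*(-136 - 474 + 841 - 13746)/(-445))) - 96894) = 1/((199780 + 1/((½)*(-1/474)*(-1/445)*(-13515))) - 96894) = 1/((199780 + 1/(-901/28124)) - 96894) = 1/((199780 - 28124/901) - 96894) = 1/(179973656/901 - 96894) = 1/(92672162/901) = 901/92672162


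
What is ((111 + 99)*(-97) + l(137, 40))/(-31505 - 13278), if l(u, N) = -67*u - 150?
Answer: 29699/44783 ≈ 0.66318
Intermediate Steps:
l(u, N) = -150 - 67*u
((111 + 99)*(-97) + l(137, 40))/(-31505 - 13278) = ((111 + 99)*(-97) + (-150 - 67*137))/(-31505 - 13278) = (210*(-97) + (-150 - 9179))/(-44783) = (-20370 - 9329)*(-1/44783) = -29699*(-1/44783) = 29699/44783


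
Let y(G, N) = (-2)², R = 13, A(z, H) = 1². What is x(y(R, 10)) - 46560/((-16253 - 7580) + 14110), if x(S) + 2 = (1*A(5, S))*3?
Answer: 18761/3241 ≈ 5.7886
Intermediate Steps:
A(z, H) = 1
y(G, N) = 4
x(S) = 1 (x(S) = -2 + (1*1)*3 = -2 + 1*3 = -2 + 3 = 1)
x(y(R, 10)) - 46560/((-16253 - 7580) + 14110) = 1 - 46560/((-16253 - 7580) + 14110) = 1 - 46560/(-23833 + 14110) = 1 - 46560/(-9723) = 1 - 46560*(-1/9723) = 1 + 15520/3241 = 18761/3241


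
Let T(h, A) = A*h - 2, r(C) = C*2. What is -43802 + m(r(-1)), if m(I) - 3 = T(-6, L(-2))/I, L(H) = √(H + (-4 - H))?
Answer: -43798 + 6*I ≈ -43798.0 + 6.0*I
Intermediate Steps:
r(C) = 2*C
L(H) = 2*I (L(H) = √(-4) = 2*I)
T(h, A) = -2 + A*h
m(I) = 3 + (-2 - 12*I)/I (m(I) = 3 + (-2 + (2*I)*(-6))/I = 3 + (-2 - 12*I)/I)
-43802 + m(r(-1)) = -43802 + (-2 - 12*I + 3*(2*(-1)))/((2*(-1))) = -43802 + (-2 - 12*I + 3*(-2))/(-2) = -43802 - (-2 - 12*I - 6)/2 = -43802 - (-8 - 12*I)/2 = -43802 + (4 + 6*I) = -43798 + 6*I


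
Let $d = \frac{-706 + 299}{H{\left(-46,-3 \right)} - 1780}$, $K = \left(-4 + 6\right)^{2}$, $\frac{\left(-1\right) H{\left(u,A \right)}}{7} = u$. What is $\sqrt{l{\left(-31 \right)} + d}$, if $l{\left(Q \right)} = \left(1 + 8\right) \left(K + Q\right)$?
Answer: $\frac{i \sqrt{707774}}{54} \approx 15.579 i$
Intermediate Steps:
$H{\left(u,A \right)} = - 7 u$
$K = 4$ ($K = 2^{2} = 4$)
$l{\left(Q \right)} = 36 + 9 Q$ ($l{\left(Q \right)} = \left(1 + 8\right) \left(4 + Q\right) = 9 \left(4 + Q\right) = 36 + 9 Q$)
$d = \frac{407}{1458}$ ($d = \frac{-706 + 299}{\left(-7\right) \left(-46\right) - 1780} = - \frac{407}{322 - 1780} = - \frac{407}{-1458} = \left(-407\right) \left(- \frac{1}{1458}\right) = \frac{407}{1458} \approx 0.27915$)
$\sqrt{l{\left(-31 \right)} + d} = \sqrt{\left(36 + 9 \left(-31\right)\right) + \frac{407}{1458}} = \sqrt{\left(36 - 279\right) + \frac{407}{1458}} = \sqrt{-243 + \frac{407}{1458}} = \sqrt{- \frac{353887}{1458}} = \frac{i \sqrt{707774}}{54}$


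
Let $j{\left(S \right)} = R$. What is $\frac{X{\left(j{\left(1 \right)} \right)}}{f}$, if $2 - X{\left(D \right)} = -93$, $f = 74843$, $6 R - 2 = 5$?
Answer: $\frac{95}{74843} \approx 0.0012693$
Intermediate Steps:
$R = \frac{7}{6}$ ($R = \frac{1}{3} + \frac{1}{6} \cdot 5 = \frac{1}{3} + \frac{5}{6} = \frac{7}{6} \approx 1.1667$)
$j{\left(S \right)} = \frac{7}{6}$
$X{\left(D \right)} = 95$ ($X{\left(D \right)} = 2 - -93 = 2 + 93 = 95$)
$\frac{X{\left(j{\left(1 \right)} \right)}}{f} = \frac{95}{74843}$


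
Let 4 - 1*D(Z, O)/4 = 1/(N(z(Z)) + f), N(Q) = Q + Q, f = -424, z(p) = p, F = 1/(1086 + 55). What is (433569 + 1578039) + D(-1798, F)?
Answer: 2021682121/1005 ≈ 2.0116e+6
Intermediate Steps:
F = 1/1141 ≈ 0.00087642
N(Q) = 2*Q
D(Z, O) = 16 - 4/(-424 + 2*Z) (D(Z, O) = 16 - 4/(2*Z - 424) = 16 - 4/(-424 + 2*Z))
(433569 + 1578039) + D(-1798, F) = (433569 + 1578039) + 2*(-1697 + 8*(-1798))/(-212 - 1798) = 2011608 + 2*(-1697 - 14384)/(-2010) = 2011608 + 2*(-1/2010)*(-16081) = 2011608 + 16081/1005 = 2021682121/1005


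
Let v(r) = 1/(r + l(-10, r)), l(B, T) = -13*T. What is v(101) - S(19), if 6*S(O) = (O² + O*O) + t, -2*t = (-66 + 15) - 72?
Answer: -13189/101 ≈ -130.58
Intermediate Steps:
t = 123/2 (t = -((-66 + 15) - 72)/2 = -(-51 - 72)/2 = -½*(-123) = 123/2 ≈ 61.500)
v(r) = -1/(12*r) (v(r) = 1/(r - 13*r) = 1/(-12*r) = -1/(12*r))
S(O) = 41/4 + O²/3 (S(O) = ((O² + O*O) + 123/2)/6 = ((O² + O²) + 123/2)/6 = (2*O² + 123/2)/6 = (123/2 + 2*O²)/6 = 41/4 + O²/3)
v(101) - S(19) = -1/12/101 - (41/4 + (⅓)*19²) = -1/12*1/101 - (41/4 + (⅓)*361) = -1/1212 - (41/4 + 361/3) = -1/1212 - 1*1567/12 = -1/1212 - 1567/12 = -13189/101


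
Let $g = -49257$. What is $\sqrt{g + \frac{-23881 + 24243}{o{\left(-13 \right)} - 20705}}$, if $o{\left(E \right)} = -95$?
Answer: $\frac{11 i \sqrt{110075186}}{520} \approx 221.94 i$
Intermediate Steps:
$\sqrt{g + \frac{-23881 + 24243}{o{\left(-13 \right)} - 20705}} = \sqrt{-49257 + \frac{-23881 + 24243}{-95 - 20705}} = \sqrt{-49257 + \frac{362}{-20800}} = \sqrt{-49257 + 362 \left(- \frac{1}{20800}\right)} = \sqrt{-49257 - \frac{181}{10400}} = \sqrt{- \frac{512272981}{10400}} = \frac{11 i \sqrt{110075186}}{520}$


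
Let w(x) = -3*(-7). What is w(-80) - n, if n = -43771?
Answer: 43792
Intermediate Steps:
w(x) = 21 (w(x) = -1*(-21) = 21)
w(-80) - n = 21 - 1*(-43771) = 21 + 43771 = 43792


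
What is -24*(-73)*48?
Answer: 84096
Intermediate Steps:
-24*(-73)*48 = 1752*48 = 84096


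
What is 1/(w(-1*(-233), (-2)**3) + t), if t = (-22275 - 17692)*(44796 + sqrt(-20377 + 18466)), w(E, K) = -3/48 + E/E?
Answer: -152777534384/273527311412066360011 + 71620864*I*sqrt(39)/820581934236199080033 ≈ -5.5855e-10 + 5.4507e-13*I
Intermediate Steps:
w(E, K) = 15/16 (w(E, K) = -3*1/48 + 1 = -1/16 + 1 = 15/16)
t = -1790361732 - 279769*I*sqrt(39) (t = -39967*(44796 + sqrt(-1911)) = -39967*(44796 + 7*I*sqrt(39)) = -1790361732 - 279769*I*sqrt(39) ≈ -1.7904e+9 - 1.7472e+6*I)
1/(w(-1*(-233), (-2)**3) + t) = 1/(15/16 + (-1790361732 - 279769*I*sqrt(39))) = 1/(-28645787697/16 - 279769*I*sqrt(39))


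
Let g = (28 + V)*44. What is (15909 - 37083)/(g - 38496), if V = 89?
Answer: 3529/5558 ≈ 0.63494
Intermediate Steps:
g = 5148 (g = (28 + 89)*44 = 117*44 = 5148)
(15909 - 37083)/(g - 38496) = (15909 - 37083)/(5148 - 38496) = -21174/(-33348) = -21174*(-1/33348) = 3529/5558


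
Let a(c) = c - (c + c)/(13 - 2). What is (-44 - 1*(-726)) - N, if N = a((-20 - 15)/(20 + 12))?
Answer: 240379/352 ≈ 682.89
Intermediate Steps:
a(c) = 9*c/11 (a(c) = c - 2*c/11 = 9*c/11)
N = -315/352 (N = 9*((-20 - 15)/(20 + 12))/11 = 9*(-35/32)/11 = 9*(-35*1/32)/11 = (9/11)*(-35/32) = -315/352 ≈ -0.89489)
(-44 - 1*(-726)) - N = (-44 - 1*(-726)) - 1*(-315/352) = (-44 + 726) + 315/352 = 682 + 315/352 = 240379/352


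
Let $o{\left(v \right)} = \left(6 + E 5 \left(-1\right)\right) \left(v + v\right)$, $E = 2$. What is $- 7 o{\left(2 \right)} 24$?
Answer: $2688$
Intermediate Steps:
$o{\left(v \right)} = - 8 v$ ($o{\left(v \right)} = \left(6 + 2 \cdot 5 \left(-1\right)\right) \left(v + v\right) = \left(6 + 10 \left(-1\right)\right) 2 v = \left(6 - 10\right) 2 v = - 4 \cdot 2 v = - 8 v$)
$- 7 o{\left(2 \right)} 24 = - 7 \left(\left(-8\right) 2\right) 24 = \left(-7\right) \left(-16\right) 24 = 112 \cdot 24 = 2688$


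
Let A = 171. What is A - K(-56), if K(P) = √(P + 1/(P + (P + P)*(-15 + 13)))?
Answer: 171 - I*√395094/84 ≈ 171.0 - 7.4829*I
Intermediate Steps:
K(P) = √(P - 1/(3*P)) (K(P) = √(P + 1/(P + (2*P)*(-2))) = √(P + 1/(P - 4*P)) = √(P + 1/(-3*P)) = √(P - 1/(3*P)))
A - K(-56) = 171 - √(-3/(-56) + 9*(-56))/3 = 171 - √(-3*(-1/56) - 504)/3 = 171 - √(3/56 - 504)/3 = 171 - √(-28221/56)/3 = 171 - I*√395094/28/3 = 171 - I*√395094/84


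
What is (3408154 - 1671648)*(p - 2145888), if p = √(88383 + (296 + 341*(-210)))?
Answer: -3726347387328 + 22574578*√101 ≈ -3.7261e+12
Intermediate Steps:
p = 13*√101 (p = √(88383 + (296 - 71610)) = √(88383 - 71314) = √17069 = 13*√101 ≈ 130.65)
(3408154 - 1671648)*(p - 2145888) = (3408154 - 1671648)*(13*√101 - 2145888) = 1736506*(-2145888 + 13*√101) = -3726347387328 + 22574578*√101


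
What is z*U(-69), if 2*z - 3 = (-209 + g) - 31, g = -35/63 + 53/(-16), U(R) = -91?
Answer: 3156335/288 ≈ 10960.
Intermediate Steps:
g = -557/144 (g = -35*1/63 + 53*(-1/16) = -5/9 - 53/16 = -557/144 ≈ -3.8681)
z = -34685/288 (z = 3/2 + ((-209 - 557/144) - 31)/2 = 3/2 + (-30653/144 - 31)/2 = 3/2 + (½)*(-35117/144) = 3/2 - 35117/288 = -34685/288 ≈ -120.43)
z*U(-69) = -34685/288*(-91) = 3156335/288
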